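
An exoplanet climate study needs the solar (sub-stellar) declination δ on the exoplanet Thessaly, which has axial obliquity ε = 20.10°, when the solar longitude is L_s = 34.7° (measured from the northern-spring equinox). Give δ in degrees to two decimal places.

sin δ = sin ε · sin L_s = sin 20.10° × sin 34.7° = 0.195638.
δ = arcsin(0.195638) = +11.28°.

δ = +11.28°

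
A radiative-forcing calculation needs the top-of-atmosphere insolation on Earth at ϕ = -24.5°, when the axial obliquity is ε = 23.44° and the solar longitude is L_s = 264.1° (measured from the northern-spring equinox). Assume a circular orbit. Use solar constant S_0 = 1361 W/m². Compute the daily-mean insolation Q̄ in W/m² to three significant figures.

Solar declination: sin δ = sin ε · sin L_s = sin 23.44° × sin 264.1° = -0.39568, so δ = -23.308°.
cos h₀ = −tan(-24.5°) tan(-23.308°) = -0.1963, h₀ = 1.7684 rad.
Bracket: h₀ sin ϕ sin δ + cos ϕ cos δ sin h₀ = 1.7684×-0.41469×-0.39568 + 0.90996×0.91839×0.98053 = 0.290167 + 0.819427 = 1.109594.
Q̄ = (S_0/π) × [bracket] = (1361/π) × 1.109594 = 480.7 W/m².

Q̄ ≈ 481 W/m²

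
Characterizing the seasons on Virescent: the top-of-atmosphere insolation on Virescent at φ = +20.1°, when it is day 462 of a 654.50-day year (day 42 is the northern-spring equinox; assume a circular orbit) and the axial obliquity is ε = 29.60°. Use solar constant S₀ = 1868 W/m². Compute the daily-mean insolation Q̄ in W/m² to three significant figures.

Solar longitude: λ_s = 360° × (462 − 42)/654.50 = 231.016°.
sin δ = sin 29.60° × sin 231.016° = -0.38395, so δ = -22.579°.
cos H₀ = −tan(+20.1°) tan(-22.579°) = 0.1522, H₀ = 1.4180 rad.
Bracket: H₀ sin φ sin δ + cos φ cos δ sin H₀ = 1.4180×0.34366×-0.38395 + 0.93909×0.92335×0.98835 = -0.187103 + 0.857007 = 0.669904.
Q̄ = (S₀/π) × [bracket] = (1868/π) × 0.669904 = 398.3 W/m².

Q̄ ≈ 398 W/m²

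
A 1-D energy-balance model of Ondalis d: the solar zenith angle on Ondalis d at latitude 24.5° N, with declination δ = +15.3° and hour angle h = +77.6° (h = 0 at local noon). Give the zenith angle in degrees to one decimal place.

θ_z = 72.7°

cos θ_z = sin φ sin δ + cos φ cos δ cos h = 0.109426 + 0.188475 = 0.297901.
θ_z = arccos(0.297901) = 72.7°.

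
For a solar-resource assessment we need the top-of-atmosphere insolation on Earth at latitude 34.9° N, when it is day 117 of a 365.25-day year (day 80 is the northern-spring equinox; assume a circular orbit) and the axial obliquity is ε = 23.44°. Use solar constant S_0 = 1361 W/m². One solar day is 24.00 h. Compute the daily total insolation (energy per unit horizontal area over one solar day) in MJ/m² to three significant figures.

38.2 MJ/m²

Solar longitude: L_s = 360° × (117 − 80)/365.25 = 36.468°.
sin δ = sin 23.44° × sin 36.468° = 0.23644, so δ = +13.676°.
cos h₀ = −tan(+34.9°) tan(+13.676°) = -0.1698, h₀ = 1.7414 rad.
Bracket: h₀ sin ϕ sin δ + cos ϕ cos δ sin h₀ = 1.7414×0.57215×0.23644 + 0.82015×0.97165×0.98549 = 0.235575 + 0.785336 = 1.020911.
Q̄ = (S_0/π) × [bracket] = (1361/π) × 1.020911 = 442.28 W/m².
Daily total = Q̄ × 24.00 h × 3600 s/h = 442.28 × 24.00 × 3600 / 10⁶ = 38.21 MJ/m².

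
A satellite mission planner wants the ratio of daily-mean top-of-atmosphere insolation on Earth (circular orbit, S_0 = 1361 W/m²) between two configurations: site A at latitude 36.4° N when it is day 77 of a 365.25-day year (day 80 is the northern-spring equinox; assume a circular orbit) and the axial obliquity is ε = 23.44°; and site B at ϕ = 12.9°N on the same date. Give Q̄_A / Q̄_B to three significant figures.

Q̄_A / Q̄_B ≈ 0.812

— Configuration A (ϕ=+36.4°):
Solar longitude: L_s = 360° × (77 − 80)/365.25 = -2.957°, i.e. -2.957° + 360° = 357.043°.
sin δ = sin 23.44° × sin 357.043° = -0.02052, so δ = -1.176°.
cos h₀ = −tan(+36.4°) tan(-1.176°) = 0.0151, h₀ = 1.5557 rad.
Bracket: h₀ sin ϕ sin δ + cos ϕ cos δ sin h₀ = 1.5557×0.59342×-0.02052 + 0.80489×0.99979×0.99989 = -0.018944 + 0.804632 = 0.785688.
Q̄ = (S_0/π) × [bracket] = (1361/π) × 0.785688 = 340.38 W/m².
— Configuration B (ϕ=+12.9°):
cos h₀ = −tan(+12.9°) tan(-1.176°) = 0.0047, h₀ = 1.5661 rad.
Bracket: h₀ sin ϕ sin δ + cos ϕ cos δ sin h₀ = 1.5661×0.22325×-0.02052 + 0.97476×0.99979×0.99999 = -0.007174 + 0.974546 = 0.967372.
Q̄ = (S_0/π) × [bracket] = (1361/π) × 0.967372 = 419.08 W/m².
Ratio Q̄_A / Q̄_B = 340.38 / 419.08 = 0.8122.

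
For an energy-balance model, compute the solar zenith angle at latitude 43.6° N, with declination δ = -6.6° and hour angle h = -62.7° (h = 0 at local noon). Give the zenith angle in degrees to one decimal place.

cos θ_z = sin φ sin δ + cos φ cos δ cos h = -0.079263 + 0.329940 = 0.250677.
θ_z = arccos(0.250677) = 75.5°.

θ_z = 75.5°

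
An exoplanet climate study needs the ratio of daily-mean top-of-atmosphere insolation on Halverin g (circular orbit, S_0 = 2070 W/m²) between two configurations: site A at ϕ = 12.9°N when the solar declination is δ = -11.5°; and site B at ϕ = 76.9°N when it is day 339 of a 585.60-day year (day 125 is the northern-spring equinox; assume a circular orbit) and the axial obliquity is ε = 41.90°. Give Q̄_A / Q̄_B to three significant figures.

Q̄_A / Q̄_B ≈ 0.580

— Configuration A (ϕ=+12.9°):
cos h₀ = −tan(+12.9°) tan(-11.500°) = 0.0466, h₀ = 1.5242 rad.
Bracket: h₀ sin ϕ sin δ + cos ϕ cos δ sin h₀ = 1.5242×0.22325×-0.19937 + 0.97476×0.97992×0.99891 = -0.067841 + 0.954146 = 0.886305.
Q̄ = (S_0/π) × [bracket] = (2070/π) × 0.886305 = 583.99 W/m².
— Configuration B (ϕ=+76.9°):
Solar longitude: L_s = 360° × (339 − 125)/585.60 = 131.557°.
sin δ = sin 41.90° × sin 131.557° = 0.49973, so δ = +29.982°.
cos h₀ = −tan(+76.9°) tan(+29.982°) = -2.4793 ≤ −1 ⇒ polar day, h₀ = π.
Bracket: h₀ sin ϕ sin δ + cos ϕ cos δ sin h₀ = 3.1416×0.97398×0.49973 + 0.22665×0.86618×0.00000 = 1.529102 + 0.000000 = 1.529102.
Q̄ = (S_0/π) × [bracket] = (2070/π) × 1.529102 = 1007.5 W/m².
Ratio Q̄_A / Q̄_B = 583.99 / 1007.5 = 0.5796.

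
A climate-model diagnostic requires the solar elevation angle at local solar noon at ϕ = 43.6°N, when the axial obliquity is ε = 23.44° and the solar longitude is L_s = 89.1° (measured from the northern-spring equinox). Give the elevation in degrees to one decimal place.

69.8°

Solar declination: sin δ = sin ε · sin L_s = sin 23.44° × sin 89.1° = 0.39774, so δ = +23.437°.
At local noon the hour angle is zero, so the zenith angle equals |ϕ − δ| = |+43.6° − (+23.437°)| = 20.163°.
Elevation = 90° − 20.163° = 69.8°.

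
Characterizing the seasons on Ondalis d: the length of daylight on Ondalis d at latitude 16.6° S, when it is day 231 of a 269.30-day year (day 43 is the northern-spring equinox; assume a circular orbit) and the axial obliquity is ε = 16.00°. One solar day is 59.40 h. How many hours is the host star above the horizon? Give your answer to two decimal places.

Solar longitude: λ_s = 360° × (231 − 43)/269.30 = 251.318°.
sin δ = sin 16.00° × sin 251.318° = -0.26111, so δ = -15.136°.
cos H₀ = −tan φ · tan δ = −tan(-16.6°) × tan(-15.136°) = -0.0806, so H₀ = 1.6515 rad = 94.63°.
Daylight = 2H₀/(2π) × 59.40 h = (1.6515/π) × 59.40 = 31.23 h.

31.23 h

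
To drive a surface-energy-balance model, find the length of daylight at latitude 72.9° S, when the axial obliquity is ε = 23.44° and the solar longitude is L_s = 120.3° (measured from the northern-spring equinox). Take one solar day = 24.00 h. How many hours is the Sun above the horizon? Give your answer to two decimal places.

0.00 h

Solar declination: sin δ = sin ε · sin L_s = sin 23.44° × sin 120.3° = 0.34345, so δ = +20.087°.
cos h₀ = −tan ϕ · tan δ = 1.1887 ≥ 1, so the Sun never rises (polar night) and h₀ = 0.
Daylight = 2h₀/(2π) × 24.00 h = (0.0000/π) × 24.00 = 0.00 h.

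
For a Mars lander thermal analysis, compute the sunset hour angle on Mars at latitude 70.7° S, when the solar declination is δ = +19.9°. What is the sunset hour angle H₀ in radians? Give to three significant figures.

H₀ = 0.00 rad

cos H₀ = −tan φ · tan δ = 1.0337 ≥ 1, so the Sun never rises (polar night) and H₀ = 0.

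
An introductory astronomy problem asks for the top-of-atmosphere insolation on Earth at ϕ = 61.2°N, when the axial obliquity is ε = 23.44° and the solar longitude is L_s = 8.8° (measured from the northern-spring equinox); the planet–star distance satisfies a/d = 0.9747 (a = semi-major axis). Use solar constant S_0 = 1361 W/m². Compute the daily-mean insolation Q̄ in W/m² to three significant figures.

Solar declination: sin δ = sin ε · sin L_s = sin 23.44° × sin 8.8° = 0.06086, so δ = +3.489°.
cos h₀ = −tan(+61.2°) tan(+3.489°) = -0.1109, h₀ = 1.6819 rad.
Bracket: h₀ sin ϕ sin δ + cos ϕ cos δ sin h₀ = 1.6819×0.87631×0.06086 + 0.48175×0.99815×0.99383 = 0.089699 + 0.477892 = 0.567591.
Inverse-square distance factor (a/d)² = 0.9747² = 0.950040.
Q̄ = (S_0/π) × 0.950040 × [bracket] = (1361/π) × 0.950040 × 0.567591 = 233.6 W/m².

Q̄ ≈ 234 W/m²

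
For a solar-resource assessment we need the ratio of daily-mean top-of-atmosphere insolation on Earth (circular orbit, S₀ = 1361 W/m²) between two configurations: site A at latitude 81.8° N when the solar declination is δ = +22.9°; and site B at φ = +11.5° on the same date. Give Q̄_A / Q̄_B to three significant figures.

— Configuration A (φ=+81.8°):
cos H₀ = −tan(+81.8°) tan(+22.900°) = -2.9314 ≤ −1 ⇒ polar day, H₀ = π.
Bracket: H₀ sin φ sin δ + cos φ cos δ sin H₀ = 3.1416×0.98978×0.38912 + 0.14263×0.92119×0.00000 = 1.209966 + 0.000000 = 1.209966.
Q̄ = (S₀/π) × [bracket] = (1361/π) × 1.209966 = 524.18 W/m².
— Configuration B (φ=+11.5°):
cos H₀ = −tan(+11.5°) tan(+22.900°) = -0.0859, H₀ = 1.6568 rad.
Bracket: H₀ sin φ sin δ + cos φ cos δ sin H₀ = 1.6568×0.19937×0.38912 + 0.97992×0.92119×0.99630 = 0.128533 + 0.899353 = 1.027886.
Q̄ = (S₀/π) × [bracket] = (1361/π) × 1.027886 = 445.30 W/m².
Ratio Q̄_A / Q̄_B = 524.18 / 445.30 = 1.177.

Q̄_A / Q̄_B ≈ 1.18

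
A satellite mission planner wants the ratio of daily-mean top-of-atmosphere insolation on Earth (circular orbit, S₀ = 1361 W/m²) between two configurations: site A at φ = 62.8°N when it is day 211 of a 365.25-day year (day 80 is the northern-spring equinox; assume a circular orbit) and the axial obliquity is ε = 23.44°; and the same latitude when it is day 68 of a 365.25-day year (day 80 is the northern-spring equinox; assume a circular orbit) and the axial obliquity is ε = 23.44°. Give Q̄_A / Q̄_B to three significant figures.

Q̄_A / Q̄_B ≈ 2.75

— Configuration A (φ=+62.8°):
Solar longitude: λ_s = 360° × (211 − 80)/365.25 = 129.117°.
sin δ = sin 23.44° × sin 129.117° = 0.30863, so δ = +17.977°.
cos H₀ = −tan(+62.8°) tan(+17.977°) = -0.6313, H₀ = 2.2541 rad.
Bracket: H₀ sin φ sin δ + cos φ cos δ sin H₀ = 2.2541×0.88942×0.30863 + 0.45710×0.95118×0.77550 = 0.618754 + 0.337175 = 0.955929.
Q̄ = (S₀/π) × [bracket] = (1361/π) × 0.955929 = 414.13 W/m².
— Configuration B (φ=+62.8°):
Solar longitude: λ_s = 360° × (68 − 80)/365.25 = -11.828°, i.e. -11.828° + 360° = 348.172°.
sin δ = sin 23.44° × sin 348.172° = -0.08153, so δ = -4.677°.
cos H₀ = −tan(+62.8°) tan(-4.677°) = 0.1592, H₀ = 1.4109 rad.
Bracket: H₀ sin φ sin δ + cos φ cos δ sin H₀ = 1.4109×0.88942×-0.08153 + 0.45710×0.99667×0.98725 = -0.102311 + 0.449769 = 0.347458.
Q̄ = (S₀/π) × [bracket] = (1361/π) × 0.347458 = 150.53 W/m².
Ratio Q̄_A / Q̄_B = 414.13 / 150.53 = 2.751.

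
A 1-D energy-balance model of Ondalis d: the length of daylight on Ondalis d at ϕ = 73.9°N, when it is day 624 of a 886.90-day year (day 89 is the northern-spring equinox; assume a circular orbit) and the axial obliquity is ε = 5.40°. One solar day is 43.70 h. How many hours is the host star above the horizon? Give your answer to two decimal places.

Solar longitude: L_s = 360° × (624 − 89)/886.90 = 217.161°.
sin δ = sin 5.40° × sin 217.161° = -0.05685, so δ = -3.259°.
cos h₀ = −tan ϕ · tan δ = −tan(+73.9°) × tan(-3.259°) = 0.1973, so h₀ = 1.3722 rad = 78.62°.
Daylight = 2h₀/(2π) × 43.70 h = (1.3722/π) × 43.70 = 19.09 h.

19.09 h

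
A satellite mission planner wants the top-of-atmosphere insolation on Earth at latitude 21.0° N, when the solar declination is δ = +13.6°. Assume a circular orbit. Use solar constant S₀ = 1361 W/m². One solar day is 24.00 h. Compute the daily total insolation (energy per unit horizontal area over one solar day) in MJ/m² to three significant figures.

39.1 MJ/m²

cos H₀ = −tan(+21.0°) tan(+13.600°) = -0.0929, H₀ = 1.6638 rad.
Bracket: H₀ sin φ sin δ + cos φ cos δ sin H₀ = 1.6638×0.35837×0.23514 + 0.93358×0.97196×0.99568 = 0.140204 + 0.903482 = 1.043686.
Q̄ = (S₀/π) × [bracket] = (1361/π) × 1.043686 = 452.15 W/m².
Daily total = Q̄ × 24.00 h × 3600 s/h = 452.15 × 24.00 × 3600 / 10⁶ = 39.07 MJ/m².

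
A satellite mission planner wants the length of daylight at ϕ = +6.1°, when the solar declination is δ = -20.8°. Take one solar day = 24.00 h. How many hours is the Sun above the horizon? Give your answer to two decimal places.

cos h₀ = −tan ϕ · tan δ = −tan(+6.1°) × tan(-20.800°) = 0.0406, so h₀ = 1.5302 rad = 87.67°.
Daylight = 2h₀/(2π) × 24.00 h = (1.5302/π) × 24.00 = 11.69 h.

11.69 h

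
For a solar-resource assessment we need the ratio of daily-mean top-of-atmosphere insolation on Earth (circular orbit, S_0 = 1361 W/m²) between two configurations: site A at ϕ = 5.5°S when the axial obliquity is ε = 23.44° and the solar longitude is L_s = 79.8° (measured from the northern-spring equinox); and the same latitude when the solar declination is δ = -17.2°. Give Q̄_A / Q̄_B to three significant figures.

— Configuration A (ϕ=-5.5°):
Solar declination: sin δ = sin ε · sin L_s = sin 23.44° × sin 79.8° = 0.39150, so δ = +23.048°.
cos h₀ = −tan(-5.5°) tan(+23.048°) = 0.0410, h₀ = 1.5298 rad.
Bracket: h₀ sin ϕ sin δ + cos ϕ cos δ sin h₀ = 1.5298×-0.09585×0.39150 + 0.99540×0.92018×0.99916 = -0.057406 + 0.915178 = 0.857772.
Q̄ = (S_0/π) × [bracket] = (1361/π) × 0.857772 = 371.60 W/m².
— Configuration B (ϕ=-5.5°):
cos h₀ = −tan(-5.5°) tan(-17.200°) = -0.0298, h₀ = 1.6006 rad.
Bracket: h₀ sin ϕ sin δ + cos ϕ cos δ sin h₀ = 1.6006×-0.09585×-0.29571 + 0.99540×0.95528×0.99956 = 0.045367 + 0.950467 = 0.995834.
Q̄ = (S_0/π) × [bracket] = (1361/π) × 0.995834 = 431.41 W/m².
Ratio Q̄_A / Q̄_B = 371.60 / 431.41 = 0.8614.

Q̄_A / Q̄_B ≈ 0.861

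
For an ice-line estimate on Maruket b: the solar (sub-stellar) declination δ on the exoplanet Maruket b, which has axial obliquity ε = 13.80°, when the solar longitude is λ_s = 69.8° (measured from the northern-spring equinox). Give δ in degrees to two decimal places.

sin δ = sin ε · sin λ_s = sin 13.80° × sin 69.8° = 0.223862.
δ = arcsin(0.223862) = +12.94°.

δ = +12.94°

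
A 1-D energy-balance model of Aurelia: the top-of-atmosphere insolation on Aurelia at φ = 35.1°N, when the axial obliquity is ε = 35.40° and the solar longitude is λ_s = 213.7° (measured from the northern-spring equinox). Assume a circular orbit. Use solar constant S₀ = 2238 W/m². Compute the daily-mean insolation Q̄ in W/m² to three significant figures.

Q̄ ≈ 361 W/m²

Solar declination: sin δ = sin ε · sin λ_s = sin 35.40° × sin 213.7° = -0.32141, so δ = -18.748°.
cos H₀ = −tan(+35.1°) tan(-18.748°) = 0.2385, H₀ = 1.3299 rad.
Bracket: H₀ sin φ sin δ + cos φ cos δ sin H₀ = 1.3299×0.57501×-0.32141 + 0.81815×0.94694×0.97113 = -0.245784 + 0.752372 = 0.506588.
Q̄ = (S₀/π) × [bracket] = (2238/π) × 0.506588 = 360.9 W/m².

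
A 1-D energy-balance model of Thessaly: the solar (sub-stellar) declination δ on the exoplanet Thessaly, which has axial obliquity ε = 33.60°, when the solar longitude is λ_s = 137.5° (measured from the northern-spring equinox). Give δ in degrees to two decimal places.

sin δ = sin ε · sin λ_s = sin 33.60° × sin 137.5° = 0.373866.
δ = arcsin(0.373866) = +21.95°.

δ = +21.95°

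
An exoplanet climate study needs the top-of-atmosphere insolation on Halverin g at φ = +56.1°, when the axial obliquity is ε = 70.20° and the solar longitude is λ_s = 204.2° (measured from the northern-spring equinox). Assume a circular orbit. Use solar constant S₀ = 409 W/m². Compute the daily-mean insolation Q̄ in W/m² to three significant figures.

Q̄ ≈ 15.0 W/m²

Solar declination: sin δ = sin ε · sin λ_s = sin 70.20° × sin 204.2° = -0.38569, so δ = -22.687°.
cos H₀ = −tan(+56.1°) tan(-22.687°) = 0.6221, H₀ = 0.8994 rad.
Bracket: H₀ sin φ sin δ + cos φ cos δ sin H₀ = 0.8994×0.83001×-0.38569 + 0.55775×0.92263×0.78294 = -0.287922 + 0.402898 = 0.114976.
Q̄ = (S₀/π) × [bracket] = (409/π) × 0.114976 = 14.97 W/m².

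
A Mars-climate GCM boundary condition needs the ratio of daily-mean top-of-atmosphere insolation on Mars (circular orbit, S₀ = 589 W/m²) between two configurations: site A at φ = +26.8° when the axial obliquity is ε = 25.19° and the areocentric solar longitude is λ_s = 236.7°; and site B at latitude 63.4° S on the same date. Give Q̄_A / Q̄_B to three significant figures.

Q̄_A / Q̄_B ≈ 0.571

— Configuration A (φ=+26.8°):
sin δ = sin 25.19° × sin 236.7° = -0.35574, so δ = -20.839°.
cos H₀ = −tan(+26.8°) tan(-20.839°) = 0.1923, H₀ = 1.3773 rad.
Bracket: H₀ sin φ sin δ + cos φ cos δ sin H₀ = 1.3773×0.45088×-0.35574 + 0.89259×0.93459×0.98134 = -0.220913 + 0.818639 = 0.597726.
Q̄ = (S₀/π) × [bracket] = (589/π) × 0.597726 = 112.06 W/m².
— Configuration B (φ=-63.4°):
cos H₀ = −tan(-63.4°) tan(-20.839°) = -0.7601, H₀ = 2.4343 rad.
Bracket: H₀ sin φ sin δ + cos φ cos δ sin H₀ = 2.4343×-0.89415×-0.35574 + 0.44776×0.93459×0.64979 = 0.774314 + 0.271919 = 1.046233.
Q̄ = (S₀/π) × [bracket] = (589/π) × 1.046233 = 196.15 W/m².
Ratio Q̄_A / Q̄_B = 112.06 / 196.15 = 0.5713.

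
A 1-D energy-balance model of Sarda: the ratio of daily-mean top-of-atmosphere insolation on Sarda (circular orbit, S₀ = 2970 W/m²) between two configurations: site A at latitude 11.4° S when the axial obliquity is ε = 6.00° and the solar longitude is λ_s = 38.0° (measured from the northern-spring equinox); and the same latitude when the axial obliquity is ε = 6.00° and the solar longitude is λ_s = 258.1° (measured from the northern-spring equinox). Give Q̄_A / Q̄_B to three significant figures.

— Configuration A (φ=-11.4°):
Solar declination: sin δ = sin ε · sin λ_s = sin 6.00° × sin 38.0° = 0.06435, so δ = +3.690°.
cos H₀ = −tan(-11.4°) tan(+3.690°) = 0.0130, H₀ = 1.5578 rad.
Bracket: H₀ sin φ sin δ + cos φ cos δ sin H₀ = 1.5578×-0.19766×0.06435 + 0.98027×0.99793×0.99992 = -0.019814 + 0.978163 = 0.958349.
Q̄ = (S₀/π) × [bracket] = (2970/π) × 0.958349 = 906.00 W/m².
— Configuration B (φ=-11.4°):
Solar declination: sin δ = sin ε · sin λ_s = sin 6.00° × sin 258.1° = -0.10228, so δ = -5.871°.
cos H₀ = −tan(-11.4°) tan(-5.871°) = -0.0207, H₀ = 1.5915 rad.
Bracket: H₀ sin φ sin δ + cos φ cos δ sin H₀ = 1.5915×-0.19766×-0.10228 + 0.98027×0.99476×0.99979 = 0.032175 + 0.974929 = 1.007104.
Q̄ = (S₀/π) × [bracket] = (2970/π) × 1.007104 = 952.10 W/m².
Ratio Q̄_A / Q̄_B = 906.00 / 952.10 = 0.9516.

Q̄_A / Q̄_B ≈ 0.952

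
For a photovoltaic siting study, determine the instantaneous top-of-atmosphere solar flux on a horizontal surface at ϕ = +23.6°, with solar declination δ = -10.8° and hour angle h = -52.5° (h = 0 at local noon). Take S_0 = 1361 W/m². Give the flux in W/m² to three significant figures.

644 W/m²

cos θ_z = sin ϕ sin δ + cos ϕ cos δ cos h = -0.075018 + 0.547965 = 0.472947.
Flux = S_0 · cos θ_z = 1361 × 0.472947 = 643.7 W/m².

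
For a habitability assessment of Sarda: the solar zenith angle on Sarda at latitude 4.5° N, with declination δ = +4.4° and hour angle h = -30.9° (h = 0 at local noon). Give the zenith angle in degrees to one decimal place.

cos θ_z = sin φ sin δ + cos φ cos δ cos h = 0.006019 + 0.852899 = 0.858918.
θ_z = arccos(0.858918) = 30.8°.

θ_z = 30.8°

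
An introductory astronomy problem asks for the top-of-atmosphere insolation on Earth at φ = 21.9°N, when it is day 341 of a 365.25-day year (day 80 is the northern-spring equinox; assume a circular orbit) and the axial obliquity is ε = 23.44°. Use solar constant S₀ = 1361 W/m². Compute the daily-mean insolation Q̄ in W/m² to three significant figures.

Q̄ ≈ 277 W/m²

Solar longitude: λ_s = 360° × (341 − 80)/365.25 = 257.248°.
sin δ = sin 23.44° × sin 257.248° = -0.38798, so δ = -22.829°.
cos H₀ = −tan(+21.9°) tan(-22.829°) = 0.1692, H₀ = 1.4008 rad.
Bracket: H₀ sin φ sin δ + cos φ cos δ sin H₀ = 1.4008×0.37299×-0.38798 + 0.92784×0.92167×0.98558 = -0.202713 + 0.842831 = 0.640118.
Q̄ = (S₀/π) × [bracket] = (1361/π) × 0.640118 = 277.3 W/m².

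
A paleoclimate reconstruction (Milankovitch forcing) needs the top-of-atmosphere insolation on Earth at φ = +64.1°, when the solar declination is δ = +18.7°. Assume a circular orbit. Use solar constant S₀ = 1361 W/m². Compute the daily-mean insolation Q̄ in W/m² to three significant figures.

Q̄ ≈ 421 W/m²

cos H₀ = −tan(+64.1°) tan(+18.700°) = -0.6971, H₀ = 2.3421 rad.
Bracket: H₀ sin φ sin δ + cos φ cos δ sin H₀ = 2.3421×0.89956×0.32061 + 0.43680×0.94721×0.71700 = 0.675480 + 0.296653 = 0.972133.
Q̄ = (S₀/π) × [bracket] = (1361/π) × 0.972133 = 421.1 W/m².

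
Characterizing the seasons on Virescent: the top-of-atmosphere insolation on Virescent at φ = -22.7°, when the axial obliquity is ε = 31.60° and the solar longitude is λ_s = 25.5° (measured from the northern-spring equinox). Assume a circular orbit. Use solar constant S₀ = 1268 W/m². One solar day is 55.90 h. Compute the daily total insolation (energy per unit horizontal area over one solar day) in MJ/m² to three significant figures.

Solar declination: sin δ = sin ε · sin λ_s = sin 31.60° × sin 25.5° = 0.22558, so δ = +13.037°.
cos H₀ = −tan(-22.7°) tan(+13.037°) = 0.0969, H₀ = 1.4738 rad.
Bracket: H₀ sin φ sin δ + cos φ cos δ sin H₀ = 1.4738×-0.38591×0.22558 + 0.92254×0.97422×0.99530 = -0.128300 + 0.894533 = 0.766233.
Q̄ = (S₀/π) × [bracket] = (1268/π) × 0.766233 = 309.26 W/m².
Daily total = Q̄ × 55.90 h × 3600 s/h = 309.26 × 55.90 × 3600 / 10⁶ = 62.24 MJ/m².

62.2 MJ/m²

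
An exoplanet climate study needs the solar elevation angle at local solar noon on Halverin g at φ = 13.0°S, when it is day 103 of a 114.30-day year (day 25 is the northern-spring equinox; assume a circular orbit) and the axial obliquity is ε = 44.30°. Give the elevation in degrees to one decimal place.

Solar longitude: λ_s = 360° × (103 − 25)/114.30 = 245.669°.
sin δ = sin 44.30° × sin 245.669° = -0.63638, so δ = -39.523°.
At local noon the hour angle is zero, so the zenith angle equals |φ − δ| = |-13.0° − (-39.523°)| = 26.523°.
Elevation = 90° − 26.523° = 63.5°.

63.5°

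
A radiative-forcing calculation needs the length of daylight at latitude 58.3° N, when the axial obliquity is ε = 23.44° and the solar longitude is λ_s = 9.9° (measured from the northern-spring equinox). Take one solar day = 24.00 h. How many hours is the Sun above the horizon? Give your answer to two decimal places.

Solar declination: sin δ = sin ε · sin λ_s = sin 23.44° × sin 9.9° = 0.06839, so δ = +3.922°.
cos H₀ = −tan φ · tan δ = −tan(+58.3°) × tan(+3.922°) = -0.1110, so H₀ = 1.6820 rad = 96.37°.
Daylight = 2H₀/(2π) × 24.00 h = (1.6820/π) × 24.00 = 12.85 h.

12.85 h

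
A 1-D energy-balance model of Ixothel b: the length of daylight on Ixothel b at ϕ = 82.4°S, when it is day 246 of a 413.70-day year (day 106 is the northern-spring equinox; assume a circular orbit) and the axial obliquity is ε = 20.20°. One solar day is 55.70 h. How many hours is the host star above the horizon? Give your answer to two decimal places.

0.00 h

Solar longitude: L_s = 360° × (246 − 106)/413.70 = 121.827°.
sin δ = sin 20.20° × sin 121.827° = 0.29338, so δ = +17.060°.
cos h₀ = −tan ϕ · tan δ = 2.3000 ≥ 1, so the host star never rises (polar night) and h₀ = 0.
Daylight = 2h₀/(2π) × 55.70 h = (0.0000/π) × 55.70 = 0.00 h.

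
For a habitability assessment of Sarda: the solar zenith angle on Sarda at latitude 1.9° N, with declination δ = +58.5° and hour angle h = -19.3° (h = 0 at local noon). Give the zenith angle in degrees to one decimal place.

cos θ_z = sin ϕ sin δ + cos ϕ cos δ cos h = 0.028269 + 0.492864 = 0.521133.
θ_z = arccos(0.521133) = 58.6°.

θ_z = 58.6°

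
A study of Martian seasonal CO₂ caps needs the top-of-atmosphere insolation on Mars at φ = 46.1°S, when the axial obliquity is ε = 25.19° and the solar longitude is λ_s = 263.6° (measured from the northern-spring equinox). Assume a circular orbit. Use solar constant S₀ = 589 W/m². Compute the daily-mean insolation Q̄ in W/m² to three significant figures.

Q̄ ≈ 222 W/m²

Solar declination: sin δ = sin ε · sin λ_s = sin 25.19° × sin 263.6° = -0.42297, so δ = -25.022°.
cos H₀ = −tan(-46.1°) tan(-25.022°) = -0.4851, H₀ = 2.0772 rad.
Bracket: H₀ sin φ sin δ + cos φ cos δ sin H₀ = 2.0772×-0.72055×-0.42297 + 0.69340×0.90614×0.87448 = 0.633070 + 0.549451 = 1.182521.
Q̄ = (S₀/π) × [bracket] = (589/π) × 1.182521 = 221.7 W/m².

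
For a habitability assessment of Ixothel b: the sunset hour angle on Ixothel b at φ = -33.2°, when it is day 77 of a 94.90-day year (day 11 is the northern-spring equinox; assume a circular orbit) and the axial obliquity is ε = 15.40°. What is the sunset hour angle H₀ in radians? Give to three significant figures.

Solar longitude: λ_s = 360° × (77 − 11)/94.90 = 250.369°.
sin δ = sin 15.40° × sin 250.369° = -0.25012, so δ = -14.485°.
cos H₀ = −tan φ · tan δ = −tan(-33.2°) × tan(-14.485°) = -0.1690, so H₀ = 1.7407 rad = 99.73°.

H₀ = 1.74 rad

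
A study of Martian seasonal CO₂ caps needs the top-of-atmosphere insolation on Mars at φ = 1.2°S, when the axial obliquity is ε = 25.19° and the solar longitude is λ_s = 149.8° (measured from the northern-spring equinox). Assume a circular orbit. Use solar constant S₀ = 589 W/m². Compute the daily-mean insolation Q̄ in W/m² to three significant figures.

Solar declination: sin δ = sin ε · sin λ_s = sin 25.19° × sin 149.8° = 0.21410, so δ = +12.362°.
cos H₀ = −tan(-1.2°) tan(+12.362°) = 0.0046, H₀ = 1.5662 rad.
Bracket: H₀ sin φ sin δ + cos φ cos δ sin H₀ = 1.5662×-0.02094×0.21410 + 0.99978×0.97681×0.99999 = -0.007022 + 0.976585 = 0.969563.
Q̄ = (S₀/π) × [bracket] = (589/π) × 0.969563 = 181.8 W/m².

Q̄ ≈ 182 W/m²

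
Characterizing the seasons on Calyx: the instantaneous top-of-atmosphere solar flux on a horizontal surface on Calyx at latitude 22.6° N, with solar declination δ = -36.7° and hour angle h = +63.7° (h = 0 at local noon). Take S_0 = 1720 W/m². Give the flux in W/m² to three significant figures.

cos θ_z = sin ϕ sin δ + cos ϕ cos δ cos h = -0.229665 + 0.327965 = 0.098300.
Flux = S_0 · cos θ_z = 1720 × 0.098300 = 169.1 W/m².

169 W/m²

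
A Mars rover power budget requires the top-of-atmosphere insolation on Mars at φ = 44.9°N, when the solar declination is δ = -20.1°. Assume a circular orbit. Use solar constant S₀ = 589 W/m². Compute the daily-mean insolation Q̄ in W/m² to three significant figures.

Q̄ ≈ 61.7 W/m²

cos H₀ = −tan(+44.9°) tan(-20.100°) = 0.3647, H₀ = 1.1975 rad.
Bracket: H₀ sin φ sin δ + cos φ cos δ sin H₀ = 1.1975×0.70587×-0.34366 + 0.70834×0.93909×0.93114 = -0.290489 + 0.619390 = 0.328901.
Q̄ = (S₀/π) × [bracket] = (589/π) × 0.328901 = 61.66 W/m².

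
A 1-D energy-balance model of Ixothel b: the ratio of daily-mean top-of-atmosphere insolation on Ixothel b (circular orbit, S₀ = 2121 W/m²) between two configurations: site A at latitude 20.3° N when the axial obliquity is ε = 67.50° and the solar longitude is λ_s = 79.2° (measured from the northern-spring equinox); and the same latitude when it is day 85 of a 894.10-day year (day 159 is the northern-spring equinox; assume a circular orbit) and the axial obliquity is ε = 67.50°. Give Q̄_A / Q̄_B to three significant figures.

Q̄_A / Q̄_B ≈ 1.71

— Configuration A (φ=+20.3°):
Solar declination: sin δ = sin ε · sin λ_s = sin 67.50° × sin 79.2° = 0.90752, so δ = +65.164°.
cos H₀ = −tan(+20.3°) tan(+65.164°) = -0.7992, H₀ = 2.4968 rad.
Bracket: H₀ sin φ sin δ + cos φ cos δ sin H₀ = 2.4968×0.34694×0.90752 + 0.93789×0.42002×0.60100 = 0.786130 + 0.236753 = 1.022883.
Q̄ = (S₀/π) × [bracket] = (2121/π) × 1.022883 = 690.58 W/m².
— Configuration B (φ=+20.3°):
Solar longitude: λ_s = 360° × (85 − 159)/894.10 = -29.795°, i.e. -29.795° + 360° = 330.205°.
sin δ = sin 67.50° × sin 330.205° = -0.45908, so δ = -27.328°.
cos H₀ = −tan(+20.3°) tan(-27.328°) = 0.1912, H₀ = 1.3785 rad.
Bracket: H₀ sin φ sin δ + cos φ cos δ sin H₀ = 1.3785×0.34694×-0.45908 + 0.93789×0.88840×0.98156 = -0.219558 + 0.817857 = 0.598299.
Q̄ = (S₀/π) × [bracket] = (2121/π) × 0.598299 = 403.93 W/m².
Ratio Q̄_A / Q̄_B = 690.58 / 403.93 = 1.710.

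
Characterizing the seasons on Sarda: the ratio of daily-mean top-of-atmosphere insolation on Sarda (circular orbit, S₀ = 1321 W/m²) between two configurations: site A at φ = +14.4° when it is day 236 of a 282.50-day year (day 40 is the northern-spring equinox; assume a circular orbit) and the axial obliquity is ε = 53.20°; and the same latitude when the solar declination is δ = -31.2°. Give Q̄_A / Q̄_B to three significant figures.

Q̄_A / Q̄_B ≈ 0.587

— Configuration A (φ=+14.4°):
Solar longitude: λ_s = 360° × (236 − 40)/282.50 = 249.770°.
sin δ = sin 53.20° × sin 249.770° = -0.75134, so δ = -48.706°.
cos H₀ = −tan(+14.4°) tan(-48.706°) = 0.2923, H₀ = 1.2741 rad.
Bracket: H₀ sin φ sin δ + cos φ cos δ sin H₀ = 1.2741×0.24869×-0.75134 + 0.96858×0.65992×0.95632 = -0.238067 + 0.611266 = 0.373199.
Q̄ = (S₀/π) × [bracket] = (1321/π) × 0.373199 = 156.93 W/m².
— Configuration B (φ=+14.4°):
cos H₀ = −tan(+14.4°) tan(-31.200°) = 0.1555, H₀ = 1.4147 rad.
Bracket: H₀ sin φ sin δ + cos φ cos δ sin H₀ = 1.4147×0.24869×-0.51803 + 0.96858×0.85536×0.98784 = -0.182254 + 0.818410 = 0.636156.
Q̄ = (S₀/π) × [bracket] = (1321/π) × 0.636156 = 267.50 W/m².
Ratio Q̄_A / Q̄_B = 156.93 / 267.50 = 0.5867.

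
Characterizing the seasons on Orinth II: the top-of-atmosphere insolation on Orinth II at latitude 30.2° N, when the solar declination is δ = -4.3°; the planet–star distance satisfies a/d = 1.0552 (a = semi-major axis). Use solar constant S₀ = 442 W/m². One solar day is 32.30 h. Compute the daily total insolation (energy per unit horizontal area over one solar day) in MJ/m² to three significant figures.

cos H₀ = −tan(+30.2°) tan(-4.300°) = 0.0438, H₀ = 1.5270 rad.
Bracket: H₀ sin φ sin δ + cos φ cos δ sin H₀ = 1.5270×0.50302×-0.07498 + 0.86427×0.99719×0.99904 = -0.057593 + 0.861014 = 0.803421.
Inverse-square distance factor (a/d)² = 1.0552² = 1.113447.
Q̄ = (S₀/π) × 1.113447 × [bracket] = (442/π) × 1.113447 × 0.803421 = 125.86 W/m².
Daily total = Q̄ × 32.30 h × 3600 s/h = 125.86 × 32.30 × 3600 / 10⁶ = 14.64 MJ/m².

14.6 MJ/m²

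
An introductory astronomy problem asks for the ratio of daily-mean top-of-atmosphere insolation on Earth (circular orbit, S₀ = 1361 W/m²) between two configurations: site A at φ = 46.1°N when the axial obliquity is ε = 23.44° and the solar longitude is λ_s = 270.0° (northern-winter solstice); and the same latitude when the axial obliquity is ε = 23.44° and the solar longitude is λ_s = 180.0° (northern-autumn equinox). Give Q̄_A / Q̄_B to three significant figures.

Q̄_A / Q̄_B ≈ 0.363

— Configuration A (φ=+46.1°):
Solar declination: sin δ = sin ε · sin λ_s = sin 23.44° × sin 270.0° = -0.39779, so δ = -23.440°.
cos H₀ = −tan(+46.1°) tan(-23.440°) = 0.4505, H₀ = 1.1034 rad.
Bracket: H₀ sin φ sin δ + cos φ cos δ sin H₀ = 1.1034×0.72055×-0.39779 + 0.69340×0.91748×0.89275 = -0.316265 + 0.567950 = 0.251685.
Q̄ = (S₀/π) × [bracket] = (1361/π) × 0.251685 = 109.03 W/m².
— Configuration B (φ=+46.1°):
Solar declination: sin δ = sin ε · sin λ_s = sin 23.44° × sin 180.0° = 0.00000, so δ = +0.000°.
cos H₀ = −tan(+46.1°) tan(+0.000°) = -0.0000, H₀ = 1.5708 rad.
Bracket: H₀ sin φ sin δ + cos φ cos δ sin H₀ = 1.5708×0.72055×0.00000 + 0.69340×1.00000×1.00000 = 0.000000 + 0.693400 = 0.693400.
Q̄ = (S₀/π) × [bracket] = (1361/π) × 0.693400 = 300.39 W/m².
Ratio Q̄_A / Q̄_B = 109.03 / 300.39 = 0.3630.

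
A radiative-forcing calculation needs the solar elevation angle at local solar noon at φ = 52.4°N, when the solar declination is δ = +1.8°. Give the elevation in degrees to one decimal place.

39.4°

At local noon the hour angle is zero, so the zenith angle equals |φ − δ| = |+52.4° − (+1.800°)| = 50.600°.
Elevation = 90° − 50.600° = 39.4°.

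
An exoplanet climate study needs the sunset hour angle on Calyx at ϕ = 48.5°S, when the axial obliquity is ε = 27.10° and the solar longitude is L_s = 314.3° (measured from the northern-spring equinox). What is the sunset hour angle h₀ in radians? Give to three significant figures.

Solar declination: sin δ = sin ε · sin L_s = sin 27.10° × sin 314.3° = -0.32603, so δ = -19.028°.
cos h₀ = −tan ϕ · tan δ = −tan(-48.5°) × tan(-19.028°) = -0.3898, so h₀ = 1.9712 rad = 112.94°.

h₀ = 1.97 rad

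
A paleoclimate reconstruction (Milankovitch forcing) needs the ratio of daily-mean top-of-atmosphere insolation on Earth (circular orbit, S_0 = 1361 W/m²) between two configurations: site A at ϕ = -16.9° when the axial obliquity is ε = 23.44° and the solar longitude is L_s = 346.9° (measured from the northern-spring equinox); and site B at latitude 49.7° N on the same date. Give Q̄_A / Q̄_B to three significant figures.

Q̄_A / Q̄_B ≈ 1.84

— Configuration A (ϕ=-16.9°):
Solar declination: sin δ = sin ε · sin L_s = sin 23.44° × sin 346.9° = -0.09016, so δ = -5.173°.
cos h₀ = −tan(-16.9°) tan(-5.173°) = -0.0275, h₀ = 1.5983 rad.
Bracket: h₀ sin ϕ sin δ + cos ϕ cos δ sin h₀ = 1.5983×-0.29070×-0.09016 + 0.95681×0.99593×0.99962 = 0.041891 + 0.952554 = 0.994445.
Q̄ = (S_0/π) × [bracket] = (1361/π) × 0.994445 = 430.81 W/m².
— Configuration B (ϕ=+49.7°):
cos h₀ = −tan(+49.7°) tan(-5.173°) = 0.1067, h₀ = 1.4638 rad.
Bracket: h₀ sin ϕ sin δ + cos ϕ cos δ sin h₀ = 1.4638×0.76267×-0.09016 + 0.64679×0.99593×0.99429 = -0.100654 + 0.640479 = 0.539825.
Q̄ = (S_0/π) × [bracket] = (1361/π) × 0.539825 = 233.86 W/m².
Ratio Q̄_A / Q̄_B = 430.81 / 233.86 = 1.842.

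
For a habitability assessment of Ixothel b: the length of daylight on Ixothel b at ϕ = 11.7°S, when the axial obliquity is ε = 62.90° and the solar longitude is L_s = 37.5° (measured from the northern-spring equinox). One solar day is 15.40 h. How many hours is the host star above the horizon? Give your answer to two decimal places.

Solar declination: sin δ = sin ε · sin L_s = sin 62.90° × sin 37.5° = 0.54193, so δ = +32.815°.
cos h₀ = −tan ϕ · tan δ = −tan(-11.7°) × tan(+32.815°) = 0.1335, so h₀ = 1.4369 rad = 82.33°.
Daylight = 2h₀/(2π) × 15.40 h = (1.4369/π) × 15.40 = 7.04 h.

7.04 h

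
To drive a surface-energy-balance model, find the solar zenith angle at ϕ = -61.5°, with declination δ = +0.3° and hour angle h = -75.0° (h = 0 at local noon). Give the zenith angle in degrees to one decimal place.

θ_z = 83.2°

cos θ_z = sin ϕ sin δ + cos ϕ cos δ cos h = -0.004601 + 0.123496 = 0.118895.
θ_z = arccos(0.118895) = 83.2°.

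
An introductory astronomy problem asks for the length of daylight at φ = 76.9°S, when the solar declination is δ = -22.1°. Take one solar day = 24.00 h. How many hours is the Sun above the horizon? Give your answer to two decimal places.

Sunrise equation: cos H₀ = −tan φ · tan δ = -1.7449 ≤ −1, so the Sun never sets (polar day) and H₀ = π.
Daylight = 2H₀/(2π) × 24.00 h = (3.1416/π) × 24.00 = 24.00 h.

24.00 h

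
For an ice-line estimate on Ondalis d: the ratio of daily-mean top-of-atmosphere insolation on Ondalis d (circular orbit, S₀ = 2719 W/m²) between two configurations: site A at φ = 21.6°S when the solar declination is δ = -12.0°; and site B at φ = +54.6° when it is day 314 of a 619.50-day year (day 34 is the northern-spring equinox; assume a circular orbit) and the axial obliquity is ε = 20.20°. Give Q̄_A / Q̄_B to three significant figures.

Q̄_A / Q̄_B ≈ 1.45

— Configuration A (φ=-21.6°):
cos H₀ = −tan(-21.6°) tan(-12.000°) = -0.0842, H₀ = 1.6551 rad.
Bracket: H₀ sin φ sin δ + cos φ cos δ sin H₀ = 1.6551×-0.36812×-0.20791 + 0.92978×0.97815×0.99645 = 0.126674 + 0.906236 = 1.032910.
Q̄ = (S₀/π) × [bracket] = (2719/π) × 1.032910 = 893.97 W/m².
— Configuration B (φ=+54.6°):
Solar longitude: λ_s = 360° × (314 − 34)/619.50 = 162.712°.
sin δ = sin 20.20° × sin 162.712° = 0.10261, so δ = +5.890°.
cos H₀ = −tan(+54.6°) tan(+5.890°) = -0.1452, H₀ = 1.7165 rad.
Bracket: H₀ sin φ sin δ + cos φ cos δ sin H₀ = 1.7165×0.81513×0.10261 + 0.57928×0.99472×0.98941 = 0.143569 + 0.570119 = 0.713688.
Q̄ = (S₀/π) × [bracket] = (2719/π) × 0.713688 = 617.69 W/m².
Ratio Q̄_A / Q̄_B = 893.97 / 617.69 = 1.447.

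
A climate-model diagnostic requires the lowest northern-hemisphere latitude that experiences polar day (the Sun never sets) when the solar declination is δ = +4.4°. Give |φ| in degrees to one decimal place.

Polar day requires cos H₀ = −tan φ tan δ ≤ −1, i.e. tan φ tan δ ≥ 1.
The boundary is |tan φ| · |tan δ| = 1, so |φ| = 90° − |δ| = 90° − 4.4° = 85.6° in the northern hemisphere.

|φ| = 85.6°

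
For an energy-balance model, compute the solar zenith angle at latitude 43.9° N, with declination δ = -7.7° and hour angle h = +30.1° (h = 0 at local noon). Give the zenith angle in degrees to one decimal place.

cos θ_z = sin φ sin δ + cos φ cos δ cos h = -0.092906 + 0.617765 = 0.524859.
θ_z = arccos(0.524859) = 58.3°.

θ_z = 58.3°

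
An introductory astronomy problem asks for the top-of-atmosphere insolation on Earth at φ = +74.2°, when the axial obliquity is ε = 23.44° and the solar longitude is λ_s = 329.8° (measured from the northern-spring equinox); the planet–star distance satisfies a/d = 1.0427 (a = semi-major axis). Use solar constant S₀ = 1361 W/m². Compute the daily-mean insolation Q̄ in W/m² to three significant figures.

Solar declination: sin δ = sin ε · sin λ_s = sin 23.44° × sin 329.8° = -0.20010, so δ = -11.543°.
cos H₀ = −tan(+74.2°) tan(-11.543°) = 0.7217, H₀ = 0.7645 rad.
Bracket: H₀ sin φ sin δ + cos φ cos δ sin H₀ = 0.7645×0.96222×-0.20010 + 0.27228×0.97978×0.69219 = -0.147197 + 0.184659 = 0.037462.
Inverse-square distance factor (a/d)² = 1.0427² = 1.087223.
Q̄ = (S₀/π) × 1.087223 × [bracket] = (1361/π) × 1.087223 × 0.037462 = 17.64 W/m².

Q̄ ≈ 17.6 W/m²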